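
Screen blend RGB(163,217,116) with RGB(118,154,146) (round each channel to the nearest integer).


Screen: C = 255 - (255-A)×(255-B)/255, rounded to nearest integer
R: 255 - (255-163)×(255-118)/255 = 255 - 12604/255 ≈ 255 - 49.427 = 205.573 → 206
G: 255 - (255-217)×(255-154)/255 = 255 - 3838/255 ≈ 255 - 15.051 = 239.949 → 240
B: 255 - (255-116)×(255-146)/255 = 255 - 15151/255 ≈ 255 - 59.416 = 195.584 → 196
= RGB(206, 240, 196)


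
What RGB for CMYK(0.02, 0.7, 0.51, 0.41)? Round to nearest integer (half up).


R = 255 × (1-C) × (1-K) = 255 × 0.98 × 0.59 = 147.441 → 147
G = 255 × (1-M) × (1-K) = 255 × 0.30 × 0.59 = 45.135 → 45
B = 255 × (1-Y) × (1-K) = 255 × 0.49 × 0.59 = 73.7205 → 74
= RGB(147, 45, 74)


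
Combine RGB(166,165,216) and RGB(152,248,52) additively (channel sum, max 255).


Additive: each channel = min(255, C₁+C₂)
R: 166+152 = 318 → 255
G: 165+248 = 413 → 255
B: 216+52 = 268 → 255
= RGB(255, 255, 255)


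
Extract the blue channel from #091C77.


Color: #091C77
R = 09 = 9
G = 1C = 28
B = 77 = 119
Blue = 119


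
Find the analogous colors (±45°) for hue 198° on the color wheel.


Base hue: 198°
Left analog: (198 - 45) mod 360 = 153°
Right analog: (198 + 45) mod 360 = 243°
Analogous hues = 153° and 243°


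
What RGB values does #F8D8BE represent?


F8 → 248 (R)
D8 → 216 (G)
BE → 190 (B)
= RGB(248, 216, 190)


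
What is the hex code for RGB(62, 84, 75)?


R = 62 → 3E (hex)
G = 84 → 54 (hex)
B = 75 → 4B (hex)
Hex = #3E544B


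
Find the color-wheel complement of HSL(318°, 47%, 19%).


Complement = opposite side of color wheel = hue + 180°
H' = (318 + 180) mod 360 = 138°
S and L unchanged.
= HSL(138°, 47%, 19%)


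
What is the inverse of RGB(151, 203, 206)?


Invert: (255-R, 255-G, 255-B)
R: 255-151 = 104
G: 255-203 = 52
B: 255-206 = 49
= RGB(104, 52, 49)


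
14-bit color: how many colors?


Colors = 2^bits = 2^14
= 16,384 colors


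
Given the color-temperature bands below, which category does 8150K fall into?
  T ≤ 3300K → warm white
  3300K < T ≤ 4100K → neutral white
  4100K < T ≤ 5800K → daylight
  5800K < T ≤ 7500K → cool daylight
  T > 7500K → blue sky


Temperature: 8150K
8150K > 7500K → blue sky
Classification: blue sky


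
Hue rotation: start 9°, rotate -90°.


New hue = (H + rotation) mod 360
New hue = (9 -90) mod 360
= -81 mod 360
= 279°


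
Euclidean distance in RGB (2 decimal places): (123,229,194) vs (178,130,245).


d = √[(R₁-R₂)² + (G₁-G₂)² + (B₁-B₂)²]
d = √[(123-178)² + (229-130)² + (194-245)²]
d = √[3025 + 9801 + 2601]
d = √15427
d ≈ 124.21


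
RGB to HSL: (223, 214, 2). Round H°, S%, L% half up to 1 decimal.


Normalize: R'=223/255≈0.8745, G'=214/255≈0.8392, B'=2/255≈0.0078
Max=223/255, Min=2/255, Δ=Max-Min=221/255
L = (Max+Min)/2 = (223+2)/510 = 225/510 = 0.44117… → L = 44.1%
L ≤ 0.5 → S = Δ/(Max+Min) = 221/(223+2) = 221/225 = 0.98222… → S = 98.2%
(the 1/255 factors cancel in S and H, so raw channel differences can be used)
Max is R' → H = 60 × (((G-B)/Δ) mod 6) = 60 × (((214-2)/221) mod 6)
  212/221 = 0.9592…
  H = 60 × 0.9592… = 57.556…° → H = 57.6°
= HSL(57.6°, 98.2%, 44.1%)


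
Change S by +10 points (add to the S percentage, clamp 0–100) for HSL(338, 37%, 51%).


Original S = 37%
Adjustment = +10 percentage points
New S = 37 + (10) = 47
Clamp to [0, 100] → 47
= HSL(338°, 47%, 51%)


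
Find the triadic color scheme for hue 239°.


Triadic: equally spaced at 120° intervals
H1 = 239°
H2 = (239 + 120) mod 360 = 359°
H3 = (239 + 240) mod 360 = 119°
Triadic = 239°, 359°, 119°


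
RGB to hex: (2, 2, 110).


R = 2 → 02 (hex)
G = 2 → 02 (hex)
B = 110 → 6E (hex)
Hex = #02026E


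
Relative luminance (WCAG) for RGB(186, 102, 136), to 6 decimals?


Linearize each channel (sRGB transfer function): c = v/255; c_lin = c/12.92 if c ≤ 0.04045, else ((c+0.055)/1.055)^2.4
  R: 186/255 ≈ 0.729412 > 0.04045 → ((0.729412+0.055)/1.055)^2.4 ≈ 0.491021
  G: 102/255 ≈ 0.400000 > 0.04045 → ((0.400000+0.055)/1.055)^2.4 ≈ 0.132868
  B: 136/255 ≈ 0.533333 > 0.04045 → ((0.533333+0.055)/1.055)^2.4 ≈ 0.246201
R_lin = 0.491021, G_lin = 0.132868, B_lin = 0.246201
L = 0.2126×R + 0.7152×G + 0.0722×B
L = 0.2126×0.491021 + 0.7152×0.132868 + 0.0722×0.246201
L ≈ 0.217194


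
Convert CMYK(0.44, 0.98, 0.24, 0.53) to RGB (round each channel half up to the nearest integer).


R = 255 × (1-C) × (1-K) = 255 × 0.56 × 0.47 = 67.116 → 67
G = 255 × (1-M) × (1-K) = 255 × 0.02 × 0.47 = 2.397 → 2
B = 255 × (1-Y) × (1-K) = 255 × 0.76 × 0.47 = 91.086 → 91
= RGB(67, 2, 91)


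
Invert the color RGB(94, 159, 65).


Invert: (255-R, 255-G, 255-B)
R: 255-94 = 161
G: 255-159 = 96
B: 255-65 = 190
= RGB(161, 96, 190)


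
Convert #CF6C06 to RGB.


CF → 207 (R)
6C → 108 (G)
06 → 6 (B)
= RGB(207, 108, 6)


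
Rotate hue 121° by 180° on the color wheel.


New hue = (H + rotation) mod 360
New hue = (121 + 180) mod 360
= 301 mod 360
= 301°


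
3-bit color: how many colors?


Colors = 2^bits = 2^3
= 8 colors


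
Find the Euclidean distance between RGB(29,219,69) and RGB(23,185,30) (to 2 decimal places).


d = √[(R₁-R₂)² + (G₁-G₂)² + (B₁-B₂)²]
d = √[(29-23)² + (219-185)² + (69-30)²]
d = √[36 + 1156 + 1521]
d = √2713
d ≈ 52.09


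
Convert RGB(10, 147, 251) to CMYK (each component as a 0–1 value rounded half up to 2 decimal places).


R'=10/255≈0.0392, G'=147/255≈0.5765, B'=251/255≈0.9843
K = 1 - max(R',G',B') = 1 - 251/255 = 4/255 = 0.01568… → 0.02
(1-R'-K)/(1-K) simplifies to (max-R)/max with max = 251:
C = (251-10)/251 = 241/251 = 0.96015… → 0.96
M = (251-147)/251 = 104/251 = 0.41434… → 0.41
Y = (251-251)/251 = 0/251 = 0 → 0.00
= CMYK(0.96, 0.41, 0.00, 0.02)


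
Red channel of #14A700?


Color: #14A700
R = 14 = 20
G = A7 = 167
B = 00 = 0
Red = 20


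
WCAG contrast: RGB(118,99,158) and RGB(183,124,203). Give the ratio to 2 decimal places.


Linearize each sRGB channel c=v/255: c/12.92 if c ≤ 0.04045 else ((c+0.055)/1.055)^2.4
L = 0.2126×R_lin + 0.7152×G_lin + 0.0722×B_lin
Color 1 (118,99,158):
  R=118: 118/255≈0.4627 > 0.04045 → ((0.4627+0.055)/1.055)^2.4 ≈ 0.18116
  G=99: 99/255≈0.3882 > 0.04045 → ((0.3882+0.055)/1.055)^2.4 ≈ 0.12477
  B=158: 158/255≈0.6196 > 0.04045 → ((0.6196+0.055)/1.055)^2.4 ≈ 0.34191
  L1 = 0.2126×0.18116 + 0.7152×0.12477 + 0.0722×0.34191 ≈ 0.15244
Color 2 (183,124,203):
  R=183: 183/255≈0.7176 > 0.04045 → ((0.7176+0.055)/1.055)^2.4 ≈ 0.47353
  G=124: 124/255≈0.4863 > 0.04045 → ((0.4863+0.055)/1.055)^2.4 ≈ 0.20156
  B=203: 203/255≈0.7961 > 0.04045 → ((0.7961+0.055)/1.055)^2.4 ≈ 0.59720
  L2 = 0.2126×0.47353 + 0.7152×0.20156 + 0.0722×0.59720 ≈ 0.28794
Lighter = 0.28794, Darker = 0.15244
Ratio = (L_lighter + 0.05) / (L_darker + 0.05)
Ratio = (0.28794 + 0.05) / (0.15244 + 0.05) = 0.33794 / 0.20244 ≈ 1.6694
Ratio ≈ 1.67:1


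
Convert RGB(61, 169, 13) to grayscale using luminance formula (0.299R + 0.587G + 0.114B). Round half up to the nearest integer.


Gray = 0.299×R + 0.587×G + 0.114×B
Gray = 0.299×61 + 0.587×169 + 0.114×13
Gray = 18.239 + 99.203 + 1.482
Gray = 118.924 → round half up → 119
Gray = 119


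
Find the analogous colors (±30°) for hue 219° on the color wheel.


Base hue: 219°
Left analog: (219 - 30) mod 360 = 189°
Right analog: (219 + 30) mod 360 = 249°
Analogous hues = 189° and 249°


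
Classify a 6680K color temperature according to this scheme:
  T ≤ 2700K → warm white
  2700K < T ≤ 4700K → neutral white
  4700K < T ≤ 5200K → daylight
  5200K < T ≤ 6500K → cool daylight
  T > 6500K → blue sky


Temperature: 6680K
6680K > 6500K → blue sky
Classification: blue sky


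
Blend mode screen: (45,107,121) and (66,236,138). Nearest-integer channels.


Screen: C = 255 - (255-A)×(255-B)/255, rounded to nearest integer
R: 255 - (255-45)×(255-66)/255 = 255 - 39690/255 ≈ 255 - 155.647 = 99.353 → 99
G: 255 - (255-107)×(255-236)/255 = 255 - 2812/255 ≈ 255 - 11.027 = 243.973 → 244
B: 255 - (255-121)×(255-138)/255 = 255 - 15678/255 ≈ 255 - 61.482 = 193.518 → 194
= RGB(99, 244, 194)


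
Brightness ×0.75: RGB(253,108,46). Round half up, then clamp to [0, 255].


Multiply each channel by 0.75, round half up, clamp to [0, 255]
R: 253×0.75 = 189.75 → round → 190
G: 108×0.75 = 81
B: 46×0.75 = 34.5 → round → 35
= RGB(190, 81, 35)


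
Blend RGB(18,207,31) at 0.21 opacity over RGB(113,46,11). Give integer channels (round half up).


C = α×F + (1-α)×B, with 1-α = 0.79
R: 0.21×18 + 0.79×113 = 3.78 + 89.27 = 93.05 → 93
G: 0.21×207 + 0.79×46 = 43.47 + 36.34 = 79.81 → 80
B: 0.21×31 + 0.79×11 = 6.51 + 8.69 = 15.20 → 15
= RGB(93, 80, 15)


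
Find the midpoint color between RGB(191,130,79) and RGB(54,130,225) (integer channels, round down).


Midpoint: each channel = ⌊(C₁+C₂)/2⌋
R: ⌊(191+54)/2⌋ = 122
G: ⌊(130+130)/2⌋ = 130
B: ⌊(79+225)/2⌋ = 152
= RGB(122, 130, 152)


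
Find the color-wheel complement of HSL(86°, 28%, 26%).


Complement = opposite side of color wheel = hue + 180°
H' = (86 + 180) mod 360 = 266°
S and L unchanged.
= HSL(266°, 28%, 26%)


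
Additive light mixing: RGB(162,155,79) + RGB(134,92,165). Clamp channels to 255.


Additive: each channel = min(255, C₁+C₂)
R: 162+134 = 296 → 255
G: 155+92 = 247 → 247
B: 79+165 = 244 → 244
= RGB(255, 247, 244)


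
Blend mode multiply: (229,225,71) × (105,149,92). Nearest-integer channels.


Multiply: C = A×B/255, rounded to nearest integer
R: 229×105/255 = 24045/255 ≈ 94.294 → 94
G: 225×149/255 = 33525/255 ≈ 131.471 → 131
B: 71×92/255 = 6532/255 ≈ 25.616 → 26
= RGB(94, 131, 26)


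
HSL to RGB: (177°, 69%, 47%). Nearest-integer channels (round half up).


H=177°, S=0.69, L=0.47
C = (1-|2L-1|)×S = (1-|-0.06|)×0.69 = 0.6486
H' = H/60 = 177/60 ≈ 2.9500; X = C×(1-|H' mod 2 - 1|) = 0.61617
m = L - C/2 = 0.47 - 0.3243 = 0.1457
Sector ⌊H'⌋ = 2 → (R',G',B') = (0.0, 0.6486, 0.61617)
RGB = ((R'+m)×255, (G'+m)×255, (B'+m)×255) = (37.1535, 202.5465, 194.27685)
Round half up → RGB(37, 203, 194)


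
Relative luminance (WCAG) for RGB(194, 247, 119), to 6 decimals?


Linearize each channel (sRGB transfer function): c = v/255; c_lin = c/12.92 if c ≤ 0.04045, else ((c+0.055)/1.055)^2.4
  R: 194/255 ≈ 0.760784 > 0.04045 → ((0.760784+0.055)/1.055)^2.4 ≈ 0.539479
  G: 247/255 ≈ 0.968627 > 0.04045 → ((0.968627+0.055)/1.055)^2.4 ≈ 0.930111
  B: 119/255 ≈ 0.466667 > 0.04045 → ((0.466667+0.055)/1.055)^2.4 ≈ 0.184475
R_lin = 0.539479, G_lin = 0.930111, B_lin = 0.184475
L = 0.2126×R + 0.7152×G + 0.0722×B
L = 0.2126×0.539479 + 0.7152×0.930111 + 0.0722×0.184475
L ≈ 0.793228


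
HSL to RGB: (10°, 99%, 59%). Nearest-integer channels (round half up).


H=10°, S=0.99, L=0.59
C = (1-|2L-1|)×S = (1-|0.18|)×0.99 = 0.8118
H' = H/60 = 10/60 ≈ 0.1667; X = C×(1-|H' mod 2 - 1|) = 0.1353
m = L - C/2 = 0.59 - 0.4059 = 0.1841
Sector ⌊H'⌋ = 0 → (R',G',B') = (0.8118, 0.1353, 0.0)
RGB = ((R'+m)×255, (G'+m)×255, (B'+m)×255) = (253.9545, 81.447, 46.9455)
Round half up → RGB(254, 81, 47)


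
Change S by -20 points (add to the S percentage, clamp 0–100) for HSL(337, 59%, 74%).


Original S = 59%
Adjustment = -20 percentage points
New S = 59 + (-20) = 39
Clamp to [0, 100] → 39
= HSL(337°, 39%, 74%)


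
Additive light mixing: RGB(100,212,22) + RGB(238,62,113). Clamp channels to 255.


Additive: each channel = min(255, C₁+C₂)
R: 100+238 = 338 → 255
G: 212+62 = 274 → 255
B: 22+113 = 135 → 135
= RGB(255, 255, 135)


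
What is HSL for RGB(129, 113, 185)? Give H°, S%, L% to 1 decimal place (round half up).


Normalize: R'=129/255≈0.5059, G'=113/255≈0.4431, B'=185/255≈0.7255
Max=185/255, Min=113/255, Δ=Max-Min=72/255
L = (Max+Min)/2 = (185+113)/510 = 298/510 = 0.58431… → L = 58.4%
L > 0.5 → S = Δ/(2-Max-Min) = 72/(510-185-113) = 72/212 = 0.33962… → S = 34.0%
(the 1/255 factors cancel in S and H, so raw channel differences can be used)
Max is B' → H = 60 × ((R-G)/Δ + 4) = 60 × ((129-113)/72 + 4)
  16/72 + 4 = 0.2222… + 4 = 4.2222…
  H = 60 × 4.2222… = 253.333…° → H = 253.3°
= HSL(253.3°, 34.0%, 58.4%)


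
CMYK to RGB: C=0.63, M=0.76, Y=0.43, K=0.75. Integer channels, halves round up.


R = 255 × (1-C) × (1-K) = 255 × 0.37 × 0.25 = 23.5875 → 24
G = 255 × (1-M) × (1-K) = 255 × 0.24 × 0.25 = 15.3 → 15
B = 255 × (1-Y) × (1-K) = 255 × 0.57 × 0.25 = 36.3375 → 36
= RGB(24, 15, 36)


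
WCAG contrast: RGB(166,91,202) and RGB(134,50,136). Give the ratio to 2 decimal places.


Linearize each sRGB channel c=v/255: c/12.92 if c ≤ 0.04045 else ((c+0.055)/1.055)^2.4
L = 0.2126×R_lin + 0.7152×G_lin + 0.0722×B_lin
Color 1 (166,91,202):
  R=166: 166/255≈0.6510 > 0.04045 → ((0.6510+0.055)/1.055)^2.4 ≈ 0.38133
  G=91: 91/255≈0.3569 > 0.04045 → ((0.3569+0.055)/1.055)^2.4 ≈ 0.10462
  B=202: 202/255≈0.7922 > 0.04045 → ((0.7922+0.055)/1.055)^2.4 ≈ 0.59062
  L1 = 0.2126×0.38133 + 0.7152×0.10462 + 0.0722×0.59062 ≈ 0.19853
Color 2 (134,50,136):
  R=134: 134/255≈0.5255 > 0.04045 → ((0.5255+0.055)/1.055)^2.4 ≈ 0.23840
  G=50: 50/255≈0.1961 > 0.04045 → ((0.1961+0.055)/1.055)^2.4 ≈ 0.03190
  B=136: 136/255≈0.5333 > 0.04045 → ((0.5333+0.055)/1.055)^2.4 ≈ 0.24620
  L2 = 0.2126×0.23840 + 0.7152×0.03190 + 0.0722×0.24620 ≈ 0.09127
Lighter = 0.19853, Darker = 0.09127
Ratio = (L_lighter + 0.05) / (L_darker + 0.05)
Ratio = (0.19853 + 0.05) / (0.09127 + 0.05) = 0.24853 / 0.14127 ≈ 1.7593
Ratio ≈ 1.76:1


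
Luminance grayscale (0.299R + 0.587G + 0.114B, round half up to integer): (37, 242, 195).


Gray = 0.299×R + 0.587×G + 0.114×B
Gray = 0.299×37 + 0.587×242 + 0.114×195
Gray = 11.063 + 142.054 + 22.230
Gray = 175.347 → round half up → 175
Gray = 175


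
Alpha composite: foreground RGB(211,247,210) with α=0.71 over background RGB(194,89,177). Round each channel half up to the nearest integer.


C = α×F + (1-α)×B, with 1-α = 0.29
R: 0.71×211 + 0.29×194 = 149.81 + 56.26 = 206.07 → 206
G: 0.71×247 + 0.29×89 = 175.37 + 25.81 = 201.18 → 201
B: 0.71×210 + 0.29×177 = 149.10 + 51.33 = 200.43 → 200
= RGB(206, 201, 200)


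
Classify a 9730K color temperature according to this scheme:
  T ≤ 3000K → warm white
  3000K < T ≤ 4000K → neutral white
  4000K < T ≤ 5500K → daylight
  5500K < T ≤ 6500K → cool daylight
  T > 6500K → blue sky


Temperature: 9730K
9730K > 6500K → blue sky
Classification: blue sky


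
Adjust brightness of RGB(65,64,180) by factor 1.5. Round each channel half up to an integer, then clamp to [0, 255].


Multiply each channel by 1.5, round half up, clamp to [0, 255]
R: 65×1.5 = 97.5 → round → 98
G: 64×1.5 = 96
B: 180×1.5 = 270 → clamp → 255
= RGB(98, 96, 255)


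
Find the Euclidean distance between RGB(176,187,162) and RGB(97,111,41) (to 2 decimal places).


d = √[(R₁-R₂)² + (G₁-G₂)² + (B₁-B₂)²]
d = √[(176-97)² + (187-111)² + (162-41)²]
d = √[6241 + 5776 + 14641]
d = √26658
d ≈ 163.27


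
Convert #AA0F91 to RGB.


AA → 170 (R)
0F → 15 (G)
91 → 145 (B)
= RGB(170, 15, 145)


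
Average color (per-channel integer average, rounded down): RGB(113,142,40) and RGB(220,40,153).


Midpoint: each channel = ⌊(C₁+C₂)/2⌋
R: ⌊(113+220)/2⌋ = 166
G: ⌊(142+40)/2⌋ = 91
B: ⌊(40+153)/2⌋ = 96
= RGB(166, 91, 96)


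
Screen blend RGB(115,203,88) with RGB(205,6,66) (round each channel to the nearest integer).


Screen: C = 255 - (255-A)×(255-B)/255, rounded to nearest integer
R: 255 - (255-115)×(255-205)/255 = 255 - 7000/255 ≈ 255 - 27.451 = 227.549 → 228
G: 255 - (255-203)×(255-6)/255 = 255 - 12948/255 ≈ 255 - 50.776 = 204.224 → 204
B: 255 - (255-88)×(255-66)/255 = 255 - 31563/255 ≈ 255 - 123.776 = 131.224 → 131
= RGB(228, 204, 131)


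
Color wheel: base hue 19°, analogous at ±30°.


Base hue: 19°
Left analog: (19 - 30) mod 360 = 349°
Right analog: (19 + 30) mod 360 = 49°
Analogous hues = 349° and 49°


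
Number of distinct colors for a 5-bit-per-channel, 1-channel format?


Total bits = 5 bits/channel × 1 channels = 5 bits
Distinct colors = 2^5
= 32 colors


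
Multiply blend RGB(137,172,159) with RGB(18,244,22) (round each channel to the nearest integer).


Multiply: C = A×B/255, rounded to nearest integer
R: 137×18/255 = 2466/255 ≈ 9.671 → 10
G: 172×244/255 = 41968/255 ≈ 164.580 → 165
B: 159×22/255 = 3498/255 ≈ 13.718 → 14
= RGB(10, 165, 14)


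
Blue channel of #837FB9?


Color: #837FB9
R = 83 = 131
G = 7F = 127
B = B9 = 185
Blue = 185


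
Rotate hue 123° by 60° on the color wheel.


New hue = (H + rotation) mod 360
New hue = (123 + 60) mod 360
= 183 mod 360
= 183°


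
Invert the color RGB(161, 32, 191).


Invert: (255-R, 255-G, 255-B)
R: 255-161 = 94
G: 255-32 = 223
B: 255-191 = 64
= RGB(94, 223, 64)


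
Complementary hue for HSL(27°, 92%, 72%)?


Complement = opposite side of color wheel = hue + 180°
H' = (27 + 180) mod 360 = 207°
S and L unchanged.
= HSL(207°, 92%, 72%)


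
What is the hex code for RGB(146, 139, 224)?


R = 146 → 92 (hex)
G = 139 → 8B (hex)
B = 224 → E0 (hex)
Hex = #928BE0


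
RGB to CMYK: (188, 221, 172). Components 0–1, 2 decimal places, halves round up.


R'=188/255≈0.7373, G'=221/255≈0.8667, B'=172/255≈0.6745
K = 1 - max(R',G',B') = 1 - 221/255 = 34/255 = 0.13333… → 0.13
(1-R'-K)/(1-K) simplifies to (max-R)/max with max = 221:
C = (221-188)/221 = 33/221 = 0.14932… → 0.15
M = (221-221)/221 = 0/221 = 0 → 0.00
Y = (221-172)/221 = 49/221 = 0.22171… → 0.22
= CMYK(0.15, 0.00, 0.22, 0.13)


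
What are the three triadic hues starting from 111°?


Triadic: equally spaced at 120° intervals
H1 = 111°
H2 = (111 + 120) mod 360 = 231°
H3 = (111 + 240) mod 360 = 351°
Triadic = 111°, 231°, 351°


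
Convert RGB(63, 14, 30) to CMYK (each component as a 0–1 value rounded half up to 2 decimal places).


R'=63/255≈0.2471, G'=14/255≈0.0549, B'=30/255≈0.1176
K = 1 - max(R',G',B') = 1 - 63/255 = 192/255 = 0.75294… → 0.75
(1-R'-K)/(1-K) simplifies to (max-R)/max with max = 63:
C = (63-63)/63 = 0/63 = 0 → 0.00
M = (63-14)/63 = 49/63 = 0.77777… → 0.78
Y = (63-30)/63 = 33/63 = 0.52380… → 0.52
= CMYK(0.00, 0.78, 0.52, 0.75)


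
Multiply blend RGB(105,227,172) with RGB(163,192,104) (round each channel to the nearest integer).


Multiply: C = A×B/255, rounded to nearest integer
R: 105×163/255 = 17115/255 ≈ 67.118 → 67
G: 227×192/255 = 43584/255 ≈ 170.918 → 171
B: 172×104/255 = 17888/255 ≈ 70.149 → 70
= RGB(67, 171, 70)


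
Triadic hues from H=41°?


Triadic: equally spaced at 120° intervals
H1 = 41°
H2 = (41 + 120) mod 360 = 161°
H3 = (41 + 240) mod 360 = 281°
Triadic = 41°, 161°, 281°


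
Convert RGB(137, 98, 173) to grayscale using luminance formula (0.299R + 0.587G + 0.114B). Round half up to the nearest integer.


Gray = 0.299×R + 0.587×G + 0.114×B
Gray = 0.299×137 + 0.587×98 + 0.114×173
Gray = 40.963 + 57.526 + 19.722
Gray = 118.211 → round half up → 118
Gray = 118


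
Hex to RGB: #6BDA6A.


6B → 107 (R)
DA → 218 (G)
6A → 106 (B)
= RGB(107, 218, 106)


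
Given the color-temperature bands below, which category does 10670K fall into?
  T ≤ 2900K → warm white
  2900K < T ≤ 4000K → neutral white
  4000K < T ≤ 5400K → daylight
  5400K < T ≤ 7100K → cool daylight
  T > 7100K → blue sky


Temperature: 10670K
10670K > 7100K → blue sky
Classification: blue sky


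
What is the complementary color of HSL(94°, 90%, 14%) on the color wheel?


Complement = opposite side of color wheel = hue + 180°
H' = (94 + 180) mod 360 = 274°
S and L unchanged.
= HSL(274°, 90%, 14%)


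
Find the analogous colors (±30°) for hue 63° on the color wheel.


Base hue: 63°
Left analog: (63 - 30) mod 360 = 33°
Right analog: (63 + 30) mod 360 = 93°
Analogous hues = 33° and 93°


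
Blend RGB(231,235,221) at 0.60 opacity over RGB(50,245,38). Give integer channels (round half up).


C = α×F + (1-α)×B, with 1-α = 0.40
R: 0.60×231 + 0.40×50 = 138.60 + 20.00 = 158.60 → 159
G: 0.60×235 + 0.40×245 = 141.00 + 98.00 = 239.00 → 239
B: 0.60×221 + 0.40×38 = 132.60 + 15.20 = 147.80 → 148
= RGB(159, 239, 148)


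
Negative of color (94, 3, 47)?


Invert: (255-R, 255-G, 255-B)
R: 255-94 = 161
G: 255-3 = 252
B: 255-47 = 208
= RGB(161, 252, 208)


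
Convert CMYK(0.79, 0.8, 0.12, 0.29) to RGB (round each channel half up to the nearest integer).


R = 255 × (1-C) × (1-K) = 255 × 0.21 × 0.71 = 38.0205 → 38
G = 255 × (1-M) × (1-K) = 255 × 0.20 × 0.71 = 36.21 → 36
B = 255 × (1-Y) × (1-K) = 255 × 0.88 × 0.71 = 159.324 → 159
= RGB(38, 36, 159)


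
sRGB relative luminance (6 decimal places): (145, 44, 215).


Linearize each channel (sRGB transfer function): c = v/255; c_lin = c/12.92 if c ≤ 0.04045, else ((c+0.055)/1.055)^2.4
  R: 145/255 ≈ 0.568627 > 0.04045 → ((0.568627+0.055)/1.055)^2.4 ≈ 0.283149
  G: 44/255 ≈ 0.172549 > 0.04045 → ((0.172549+0.055)/1.055)^2.4 ≈ 0.025187
  B: 215/255 ≈ 0.843137 > 0.04045 → ((0.843137+0.055)/1.055)^2.4 ≈ 0.679542
R_lin = 0.283149, G_lin = 0.025187, B_lin = 0.679542
L = 0.2126×R + 0.7152×G + 0.0722×B
L = 0.2126×0.283149 + 0.7152×0.025187 + 0.0722×0.679542
L ≈ 0.127274


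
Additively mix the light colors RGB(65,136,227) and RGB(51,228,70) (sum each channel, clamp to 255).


Additive: each channel = min(255, C₁+C₂)
R: 65+51 = 116 → 116
G: 136+228 = 364 → 255
B: 227+70 = 297 → 255
= RGB(116, 255, 255)


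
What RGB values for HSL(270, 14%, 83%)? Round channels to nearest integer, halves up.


H=270°, S=0.14, L=0.83
C = (1-|2L-1|)×S = (1-|0.66|)×0.14 = 0.0476
H' = H/60 = 270/60 ≈ 4.5000; X = C×(1-|H' mod 2 - 1|) = 0.0238
m = L - C/2 = 0.83 - 0.0238 = 0.8062
Sector ⌊H'⌋ = 4 → (R',G',B') = (0.0238, 0.0, 0.0476)
RGB = ((R'+m)×255, (G'+m)×255, (B'+m)×255) = (211.65, 205.581, 217.719)
Round half up → RGB(212, 206, 218)


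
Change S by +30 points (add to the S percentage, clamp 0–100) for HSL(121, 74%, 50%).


Original S = 74%
Adjustment = +30 percentage points
New S = 74 + (30) = 104
Clamp to [0, 100] → 100
= HSL(121°, 100%, 50%)


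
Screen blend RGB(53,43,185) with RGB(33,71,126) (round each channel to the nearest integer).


Screen: C = 255 - (255-A)×(255-B)/255, rounded to nearest integer
R: 255 - (255-53)×(255-33)/255 = 255 - 44844/255 ≈ 255 - 175.859 = 79.141 → 79
G: 255 - (255-43)×(255-71)/255 = 255 - 39008/255 ≈ 255 - 152.973 = 102.027 → 102
B: 255 - (255-185)×(255-126)/255 = 255 - 9030/255 ≈ 255 - 35.412 = 219.588 → 220
= RGB(79, 102, 220)


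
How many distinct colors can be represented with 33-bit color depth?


Colors = 2^bits = 2^33
= 8,589,934,592 colors


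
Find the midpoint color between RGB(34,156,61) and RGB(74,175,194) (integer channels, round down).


Midpoint: each channel = ⌊(C₁+C₂)/2⌋
R: ⌊(34+74)/2⌋ = 54
G: ⌊(156+175)/2⌋ = 165
B: ⌊(61+194)/2⌋ = 127
= RGB(54, 165, 127)


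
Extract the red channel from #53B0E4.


Color: #53B0E4
R = 53 = 83
G = B0 = 176
B = E4 = 228
Red = 83


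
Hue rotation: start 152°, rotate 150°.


New hue = (H + rotation) mod 360
New hue = (152 + 150) mod 360
= 302 mod 360
= 302°


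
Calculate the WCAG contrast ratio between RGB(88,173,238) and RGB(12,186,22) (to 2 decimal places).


Linearize each sRGB channel c=v/255: c/12.92 if c ≤ 0.04045 else ((c+0.055)/1.055)^2.4
L = 0.2126×R_lin + 0.7152×G_lin + 0.0722×B_lin
Color 1 (88,173,238):
  R=88: 88/255≈0.3451 > 0.04045 → ((0.3451+0.055)/1.055)^2.4 ≈ 0.09759
  G=173: 173/255≈0.6784 > 0.04045 → ((0.6784+0.055)/1.055)^2.4 ≈ 0.41789
  B=238: 238/255≈0.9333 > 0.04045 → ((0.9333+0.055)/1.055)^2.4 ≈ 0.85499
  L1 = 0.2126×0.09759 + 0.7152×0.41789 + 0.0722×0.85499 ≈ 0.38135
Color 2 (12,186,22):
  R=12: 12/255≈0.0471 > 0.04045 → ((0.0471+0.055)/1.055)^2.4 ≈ 0.00368
  G=186: 186/255≈0.7294 > 0.04045 → ((0.7294+0.055)/1.055)^2.4 ≈ 0.49102
  B=22: 22/255≈0.0863 > 0.04045 → ((0.0863+0.055)/1.055)^2.4 ≈ 0.00802
  L2 = 0.2126×0.00368 + 0.7152×0.49102 + 0.0722×0.00802 ≈ 0.35254
Lighter = 0.38135, Darker = 0.35254
Ratio = (L_lighter + 0.05) / (L_darker + 0.05)
Ratio = (0.38135 + 0.05) / (0.35254 + 0.05) = 0.43135 / 0.40254 ≈ 1.0716
Ratio ≈ 1.07:1


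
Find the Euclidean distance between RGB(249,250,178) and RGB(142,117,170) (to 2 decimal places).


d = √[(R₁-R₂)² + (G₁-G₂)² + (B₁-B₂)²]
d = √[(249-142)² + (250-117)² + (178-170)²]
d = √[11449 + 17689 + 64]
d = √29202
d ≈ 170.89


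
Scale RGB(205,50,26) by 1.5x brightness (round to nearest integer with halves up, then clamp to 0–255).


Multiply each channel by 1.5, round half up, clamp to [0, 255]
R: 205×1.5 = 307.5 → round → 308 → clamp → 255
G: 50×1.5 = 75
B: 26×1.5 = 39
= RGB(255, 75, 39)


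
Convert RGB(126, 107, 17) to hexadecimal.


R = 126 → 7E (hex)
G = 107 → 6B (hex)
B = 17 → 11 (hex)
Hex = #7E6B11


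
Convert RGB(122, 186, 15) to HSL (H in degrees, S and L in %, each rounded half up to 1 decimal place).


Normalize: R'=122/255≈0.4784, G'=186/255≈0.7294, B'=15/255≈0.0588
Max=186/255, Min=15/255, Δ=Max-Min=171/255
L = (Max+Min)/2 = (186+15)/510 = 201/510 = 0.39411… → L = 39.4%
L ≤ 0.5 → S = Δ/(Max+Min) = 171/(186+15) = 171/201 = 0.85074… → S = 85.1%
(the 1/255 factors cancel in S and H, so raw channel differences can be used)
Max is G' → H = 60 × ((B-R)/Δ + 2) = 60 × ((15-122)/171 + 2)
  -107/171 + 2 = -0.6257… + 2 = 1.3742…
  H = 60 × 1.3742… = 82.456…° → H = 82.5°
= HSL(82.5°, 85.1%, 39.4%)


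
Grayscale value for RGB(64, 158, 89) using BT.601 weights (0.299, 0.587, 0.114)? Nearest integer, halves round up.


Gray = 0.299×R + 0.587×G + 0.114×B
Gray = 0.299×64 + 0.587×158 + 0.114×89
Gray = 19.136 + 92.746 + 10.146
Gray = 122.028 → round half up → 122
Gray = 122


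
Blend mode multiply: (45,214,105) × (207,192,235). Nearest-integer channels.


Multiply: C = A×B/255, rounded to nearest integer
R: 45×207/255 = 9315/255 ≈ 36.529 → 37
G: 214×192/255 = 41088/255 ≈ 161.129 → 161
B: 105×235/255 = 24675/255 ≈ 96.765 → 97
= RGB(37, 161, 97)


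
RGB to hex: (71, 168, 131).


R = 71 → 47 (hex)
G = 168 → A8 (hex)
B = 131 → 83 (hex)
Hex = #47A883


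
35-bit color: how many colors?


Colors = 2^bits = 2^35
= 34,359,738,368 colors


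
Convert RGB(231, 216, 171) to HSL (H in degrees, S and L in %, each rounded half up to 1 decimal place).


Normalize: R'=231/255≈0.9059, G'=216/255≈0.8471, B'=171/255≈0.6706
Max=231/255, Min=171/255, Δ=Max-Min=60/255
L = (Max+Min)/2 = (231+171)/510 = 402/510 = 0.78823… → L = 78.8%
L > 0.5 → S = Δ/(2-Max-Min) = 60/(510-231-171) = 60/108 = 0.55555… → S = 55.6%
(the 1/255 factors cancel in S and H, so raw channel differences can be used)
Max is R' → H = 60 × (((G-B)/Δ) mod 6) = 60 × (((216-171)/60) mod 6)
  45/60 = 0.75
  H = 60 × 0.75 = 45° → H = 45.0°
= HSL(45.0°, 55.6%, 78.8%)


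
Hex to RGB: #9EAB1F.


9E → 158 (R)
AB → 171 (G)
1F → 31 (B)
= RGB(158, 171, 31)


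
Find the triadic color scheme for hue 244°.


Triadic: equally spaced at 120° intervals
H1 = 244°
H2 = (244 + 120) mod 360 = 4°
H3 = (244 + 240) mod 360 = 124°
Triadic = 244°, 4°, 124°


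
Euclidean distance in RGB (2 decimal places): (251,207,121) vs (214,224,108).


d = √[(R₁-R₂)² + (G₁-G₂)² + (B₁-B₂)²]
d = √[(251-214)² + (207-224)² + (121-108)²]
d = √[1369 + 289 + 169]
d = √1827
d ≈ 42.74


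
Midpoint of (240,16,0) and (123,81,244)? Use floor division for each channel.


Midpoint: each channel = ⌊(C₁+C₂)/2⌋
R: ⌊(240+123)/2⌋ = 181
G: ⌊(16+81)/2⌋ = 48
B: ⌊(0+244)/2⌋ = 122
= RGB(181, 48, 122)


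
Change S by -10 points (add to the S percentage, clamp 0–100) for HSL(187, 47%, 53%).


Original S = 47%
Adjustment = -10 percentage points
New S = 47 + (-10) = 37
Clamp to [0, 100] → 37
= HSL(187°, 37%, 53%)


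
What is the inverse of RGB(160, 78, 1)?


Invert: (255-R, 255-G, 255-B)
R: 255-160 = 95
G: 255-78 = 177
B: 255-1 = 254
= RGB(95, 177, 254)


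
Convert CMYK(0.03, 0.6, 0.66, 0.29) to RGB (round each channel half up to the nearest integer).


R = 255 × (1-C) × (1-K) = 255 × 0.97 × 0.71 = 175.6185 → 176
G = 255 × (1-M) × (1-K) = 255 × 0.40 × 0.71 = 72.42 → 72
B = 255 × (1-Y) × (1-K) = 255 × 0.34 × 0.71 = 61.557 → 62
= RGB(176, 72, 62)


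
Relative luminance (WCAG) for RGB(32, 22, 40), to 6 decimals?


Linearize each channel (sRGB transfer function): c = v/255; c_lin = c/12.92 if c ≤ 0.04045, else ((c+0.055)/1.055)^2.4
  R: 32/255 ≈ 0.125490 > 0.04045 → ((0.125490+0.055)/1.055)^2.4 ≈ 0.014444
  G: 22/255 ≈ 0.086275 > 0.04045 → ((0.086275+0.055)/1.055)^2.4 ≈ 0.008023
  B: 40/255 ≈ 0.156863 > 0.04045 → ((0.156863+0.055)/1.055)^2.4 ≈ 0.021219
R_lin = 0.014444, G_lin = 0.008023, B_lin = 0.021219
L = 0.2126×R + 0.7152×G + 0.0722×B
L = 0.2126×0.014444 + 0.7152×0.008023 + 0.0722×0.021219
L ≈ 0.010341


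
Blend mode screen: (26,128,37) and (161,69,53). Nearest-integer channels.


Screen: C = 255 - (255-A)×(255-B)/255, rounded to nearest integer
R: 255 - (255-26)×(255-161)/255 = 255 - 21526/255 ≈ 255 - 84.416 = 170.584 → 171
G: 255 - (255-128)×(255-69)/255 = 255 - 23622/255 ≈ 255 - 92.635 = 162.365 → 162
B: 255 - (255-37)×(255-53)/255 = 255 - 44036/255 ≈ 255 - 172.690 = 82.310 → 82
= RGB(171, 162, 82)


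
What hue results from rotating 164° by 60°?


New hue = (H + rotation) mod 360
New hue = (164 + 60) mod 360
= 224 mod 360
= 224°


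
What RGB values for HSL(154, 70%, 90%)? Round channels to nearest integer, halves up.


H=154°, S=0.70, L=0.90
C = (1-|2L-1|)×S = (1-|0.80|)×0.70 = 0.14
H' = H/60 = 154/60 ≈ 2.5667; X = C×(1-|H' mod 2 - 1|) ≈ 0.0793
m = L - C/2 = 0.90 - 0.07 = 0.83
Sector ⌊H'⌋ = 2 → (R',G',B') = (0.0, 0.14, ≈0.0793)
RGB = ((R'+m)×255, (G'+m)×255, (B'+m)×255) = (211.65, 247.35, 231.88)
Round half up → RGB(212, 247, 232)


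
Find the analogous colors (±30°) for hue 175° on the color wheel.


Base hue: 175°
Left analog: (175 - 30) mod 360 = 145°
Right analog: (175 + 30) mod 360 = 205°
Analogous hues = 145° and 205°


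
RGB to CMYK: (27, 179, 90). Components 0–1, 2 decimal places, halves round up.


R'=27/255≈0.1059, G'=179/255≈0.7020, B'=90/255≈0.3529
K = 1 - max(R',G',B') = 1 - 179/255 = 76/255 = 0.29803… → 0.30
(1-R'-K)/(1-K) simplifies to (max-R)/max with max = 179:
C = (179-27)/179 = 152/179 = 0.84916… → 0.85
M = (179-179)/179 = 0/179 = 0 → 0.00
Y = (179-90)/179 = 89/179 = 0.49720… → 0.50
= CMYK(0.85, 0.00, 0.50, 0.30)


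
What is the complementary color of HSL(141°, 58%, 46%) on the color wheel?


Complement = opposite side of color wheel = hue + 180°
H' = (141 + 180) mod 360 = 321°
S and L unchanged.
= HSL(321°, 58%, 46%)


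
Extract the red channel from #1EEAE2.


Color: #1EEAE2
R = 1E = 30
G = EA = 234
B = E2 = 226
Red = 30


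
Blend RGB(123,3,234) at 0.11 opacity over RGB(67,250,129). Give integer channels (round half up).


C = α×F + (1-α)×B, with 1-α = 0.89
R: 0.11×123 + 0.89×67 = 13.53 + 59.63 = 73.16 → 73
G: 0.11×3 + 0.89×250 = 0.33 + 222.50 = 222.83 → 223
B: 0.11×234 + 0.89×129 = 25.74 + 114.81 = 140.55 → 141
= RGB(73, 223, 141)


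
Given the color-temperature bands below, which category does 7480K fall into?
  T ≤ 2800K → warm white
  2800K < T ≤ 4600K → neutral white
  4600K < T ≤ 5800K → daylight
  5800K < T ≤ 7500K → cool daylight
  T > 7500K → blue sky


Temperature: 7480K
5800K < 7480K ≤ 7500K → cool daylight
Classification: cool daylight


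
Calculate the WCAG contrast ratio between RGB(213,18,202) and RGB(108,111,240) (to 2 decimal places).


Linearize each sRGB channel c=v/255: c/12.92 if c ≤ 0.04045 else ((c+0.055)/1.055)^2.4
L = 0.2126×R_lin + 0.7152×G_lin + 0.0722×B_lin
Color 1 (213,18,202):
  R=213: 213/255≈0.8353 > 0.04045 → ((0.8353+0.055)/1.055)^2.4 ≈ 0.66539
  G=18: 18/255≈0.0706 > 0.04045 → ((0.0706+0.055)/1.055)^2.4 ≈ 0.00605
  B=202: 202/255≈0.7922 > 0.04045 → ((0.7922+0.055)/1.055)^2.4 ≈ 0.59062
  L1 = 0.2126×0.66539 + 0.7152×0.00605 + 0.0722×0.59062 ≈ 0.18843
Color 2 (108,111,240):
  R=108: 108/255≈0.4235 > 0.04045 → ((0.4235+0.055)/1.055)^2.4 ≈ 0.14996
  G=111: 111/255≈0.4353 > 0.04045 → ((0.4353+0.055)/1.055)^2.4 ≈ 0.15896
  B=240: 240/255≈0.9412 > 0.04045 → ((0.9412+0.055)/1.055)^2.4 ≈ 0.87137
  L2 = 0.2126×0.14996 + 0.7152×0.15896 + 0.0722×0.87137 ≈ 0.20848
Lighter = 0.20848, Darker = 0.18843
Ratio = (L_lighter + 0.05) / (L_darker + 0.05)
Ratio = (0.20848 + 0.05) / (0.18843 + 0.05) = 0.25848 / 0.23843 ≈ 1.0841
Ratio ≈ 1.08:1


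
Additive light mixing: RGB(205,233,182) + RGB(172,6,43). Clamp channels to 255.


Additive: each channel = min(255, C₁+C₂)
R: 205+172 = 377 → 255
G: 233+6 = 239 → 239
B: 182+43 = 225 → 225
= RGB(255, 239, 225)


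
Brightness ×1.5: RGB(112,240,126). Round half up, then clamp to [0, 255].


Multiply each channel by 1.5, round half up, clamp to [0, 255]
R: 112×1.5 = 168
G: 240×1.5 = 360 → clamp → 255
B: 126×1.5 = 189
= RGB(168, 255, 189)


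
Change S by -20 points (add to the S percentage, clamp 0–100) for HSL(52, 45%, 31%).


Original S = 45%
Adjustment = -20 percentage points
New S = 45 + (-20) = 25
Clamp to [0, 100] → 25
= HSL(52°, 25%, 31%)


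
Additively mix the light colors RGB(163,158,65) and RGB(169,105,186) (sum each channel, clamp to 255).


Additive: each channel = min(255, C₁+C₂)
R: 163+169 = 332 → 255
G: 158+105 = 263 → 255
B: 65+186 = 251 → 251
= RGB(255, 255, 251)


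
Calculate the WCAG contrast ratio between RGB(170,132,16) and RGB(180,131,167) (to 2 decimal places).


Linearize each sRGB channel c=v/255: c/12.92 if c ≤ 0.04045 else ((c+0.055)/1.055)^2.4
L = 0.2126×R_lin + 0.7152×G_lin + 0.0722×B_lin
Color 1 (170,132,16):
  R=170: 170/255≈0.6667 > 0.04045 → ((0.6667+0.055)/1.055)^2.4 ≈ 0.40198
  G=132: 132/255≈0.5176 > 0.04045 → ((0.5176+0.055)/1.055)^2.4 ≈ 0.23074
  B=16: 16/255≈0.0627 > 0.04045 → ((0.0627+0.055)/1.055)^2.4 ≈ 0.00518
  L1 = 0.2126×0.40198 + 0.7152×0.23074 + 0.0722×0.00518 ≈ 0.25086
Color 2 (180,131,167):
  R=180: 180/255≈0.7059 > 0.04045 → ((0.7059+0.055)/1.055)^2.4 ≈ 0.45641
  G=131: 131/255≈0.5137 > 0.04045 → ((0.5137+0.055)/1.055)^2.4 ≈ 0.22697
  B=167: 167/255≈0.6549 > 0.04045 → ((0.6549+0.055)/1.055)^2.4 ≈ 0.38643
  L2 = 0.2126×0.45641 + 0.7152×0.22697 + 0.0722×0.38643 ≈ 0.28726
Lighter = 0.28726, Darker = 0.25086
Ratio = (L_lighter + 0.05) / (L_darker + 0.05)
Ratio = (0.28726 + 0.05) / (0.25086 + 0.05) = 0.33726 / 0.30086 ≈ 1.1210
Ratio ≈ 1.12:1


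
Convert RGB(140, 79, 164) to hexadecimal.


R = 140 → 8C (hex)
G = 79 → 4F (hex)
B = 164 → A4 (hex)
Hex = #8C4FA4


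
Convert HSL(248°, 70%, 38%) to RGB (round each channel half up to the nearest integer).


H=248°, S=0.70, L=0.38
C = (1-|2L-1|)×S = (1-|-0.24|)×0.70 = 0.532
H' = H/60 = 248/60 ≈ 4.1333; X = C×(1-|H' mod 2 - 1|) ≈ 0.0709
m = L - C/2 = 0.38 - 0.266 = 0.114
Sector ⌊H'⌋ = 4 → (R',G',B') = (≈0.0709, 0.0, 0.532)
RGB = ((R'+m)×255, (G'+m)×255, (B'+m)×255) = (47.158, 29.07, 164.73)
Round half up → RGB(47, 29, 165)


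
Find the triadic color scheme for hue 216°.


Triadic: equally spaced at 120° intervals
H1 = 216°
H2 = (216 + 120) mod 360 = 336°
H3 = (216 + 240) mod 360 = 96°
Triadic = 216°, 336°, 96°


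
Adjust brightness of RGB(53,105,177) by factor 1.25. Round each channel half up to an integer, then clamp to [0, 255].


Multiply each channel by 1.25, round half up, clamp to [0, 255]
R: 53×1.25 = 66.25 → round → 66
G: 105×1.25 = 131.25 → round → 131
B: 177×1.25 = 221.25 → round → 221
= RGB(66, 131, 221)


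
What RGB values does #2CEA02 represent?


2C → 44 (R)
EA → 234 (G)
02 → 2 (B)
= RGB(44, 234, 2)


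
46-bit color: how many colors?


Colors = 2^bits = 2^46
= 70,368,744,177,664 colors


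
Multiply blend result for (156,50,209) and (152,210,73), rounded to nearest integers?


Multiply: C = A×B/255, rounded to nearest integer
R: 156×152/255 = 23712/255 ≈ 92.988 → 93
G: 50×210/255 = 10500/255 ≈ 41.176 → 41
B: 209×73/255 = 15257/255 ≈ 59.831 → 60
= RGB(93, 41, 60)


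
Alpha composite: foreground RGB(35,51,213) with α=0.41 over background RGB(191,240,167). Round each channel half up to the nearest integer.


C = α×F + (1-α)×B, with 1-α = 0.59
R: 0.41×35 + 0.59×191 = 14.35 + 112.69 = 127.04 → 127
G: 0.41×51 + 0.59×240 = 20.91 + 141.60 = 162.51 → 163
B: 0.41×213 + 0.59×167 = 87.33 + 98.53 = 185.86 → 186
= RGB(127, 163, 186)


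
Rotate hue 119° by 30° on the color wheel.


New hue = (H + rotation) mod 360
New hue = (119 + 30) mod 360
= 149 mod 360
= 149°


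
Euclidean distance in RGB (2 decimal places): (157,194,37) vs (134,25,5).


d = √[(R₁-R₂)² + (G₁-G₂)² + (B₁-B₂)²]
d = √[(157-134)² + (194-25)² + (37-5)²]
d = √[529 + 28561 + 1024]
d = √30114
d ≈ 173.53


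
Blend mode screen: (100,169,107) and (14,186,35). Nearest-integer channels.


Screen: C = 255 - (255-A)×(255-B)/255, rounded to nearest integer
R: 255 - (255-100)×(255-14)/255 = 255 - 37355/255 ≈ 255 - 146.490 = 108.510 → 109
G: 255 - (255-169)×(255-186)/255 = 255 - 5934/255 ≈ 255 - 23.271 = 231.729 → 232
B: 255 - (255-107)×(255-35)/255 = 255 - 32560/255 ≈ 255 - 127.686 = 127.314 → 127
= RGB(109, 232, 127)


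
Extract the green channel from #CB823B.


Color: #CB823B
R = CB = 203
G = 82 = 130
B = 3B = 59
Green = 130


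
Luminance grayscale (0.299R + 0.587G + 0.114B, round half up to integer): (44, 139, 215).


Gray = 0.299×R + 0.587×G + 0.114×B
Gray = 0.299×44 + 0.587×139 + 0.114×215
Gray = 13.156 + 81.593 + 24.510
Gray = 119.259 → round half up → 119
Gray = 119


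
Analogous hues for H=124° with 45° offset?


Base hue: 124°
Left analog: (124 - 45) mod 360 = 79°
Right analog: (124 + 45) mod 360 = 169°
Analogous hues = 79° and 169°


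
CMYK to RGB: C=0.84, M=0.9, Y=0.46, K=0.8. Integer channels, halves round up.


R = 255 × (1-C) × (1-K) = 255 × 0.16 × 0.20 = 8.16 → 8
G = 255 × (1-M) × (1-K) = 255 × 0.10 × 0.20 = 5.1 → 5
B = 255 × (1-Y) × (1-K) = 255 × 0.54 × 0.20 = 27.54 → 28
= RGB(8, 5, 28)


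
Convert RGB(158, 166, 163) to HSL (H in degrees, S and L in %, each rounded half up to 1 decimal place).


Normalize: R'=158/255≈0.6196, G'=166/255≈0.6510, B'=163/255≈0.6392
Max=166/255, Min=158/255, Δ=Max-Min=8/255
L = (Max+Min)/2 = (166+158)/510 = 324/510 = 0.63529… → L = 63.5%
L > 0.5 → S = Δ/(2-Max-Min) = 8/(510-166-158) = 8/186 = 0.04301… → S = 4.3%
(the 1/255 factors cancel in S and H, so raw channel differences can be used)
Max is G' → H = 60 × ((B-R)/Δ + 2) = 60 × ((163-158)/8 + 2)
  5/8 + 2 = 0.625 + 2 = 2.625
  H = 60 × 2.625 = 157.5° → H = 157.5°
= HSL(157.5°, 4.3%, 63.5%)


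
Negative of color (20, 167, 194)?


Invert: (255-R, 255-G, 255-B)
R: 255-20 = 235
G: 255-167 = 88
B: 255-194 = 61
= RGB(235, 88, 61)
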